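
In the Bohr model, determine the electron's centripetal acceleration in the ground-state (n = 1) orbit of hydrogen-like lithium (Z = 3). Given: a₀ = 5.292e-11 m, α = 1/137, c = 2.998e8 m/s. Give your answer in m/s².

2.443e24 m/s²

r = n²a₀/Z = 1.764e-11 m, v = Zαc/n = 6.565e6 m/s
a = v²/r = (6.565e6)² / 1.764e-11 = 2.443e24 m/s²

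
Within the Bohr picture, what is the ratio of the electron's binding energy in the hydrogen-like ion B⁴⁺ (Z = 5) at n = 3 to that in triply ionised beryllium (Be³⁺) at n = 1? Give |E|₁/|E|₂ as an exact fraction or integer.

|E| ∝ Z^2 · n^-2
|E|₁/|E|₂ = (5/4)^2 · (3/1)^-2 = 25/144

25/144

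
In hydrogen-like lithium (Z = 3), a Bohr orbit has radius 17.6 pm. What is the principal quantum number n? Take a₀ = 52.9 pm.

r_n = n²a₀/Z ⇒ n² = rZ/a₀ = 17.6 × 3 / 52.9 ≈ 1.00
n = 1

1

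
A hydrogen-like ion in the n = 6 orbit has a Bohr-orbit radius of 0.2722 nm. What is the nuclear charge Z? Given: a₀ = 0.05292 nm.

7

r_n = n²a₀/Z ⇒ Z = n²a₀/r = 6² × 0.05292 / 0.2722 ≈ 7.00
Z = 7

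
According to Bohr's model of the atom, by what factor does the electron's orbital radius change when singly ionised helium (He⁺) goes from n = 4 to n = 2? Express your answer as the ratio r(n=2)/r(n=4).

1/4

r ∝ Z^-1 · n^2; with Z fixed, r ∝ n^2.
r(n=2)/r(n=4) = (2/4)^2 = 1/4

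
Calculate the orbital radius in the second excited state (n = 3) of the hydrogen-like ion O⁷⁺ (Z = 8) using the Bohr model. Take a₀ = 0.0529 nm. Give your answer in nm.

r_n = n²a₀/Z = 3² × 0.0529 / 8
    = 9 × 0.0529 / 8 = 0.0595 nm

0.0595 nm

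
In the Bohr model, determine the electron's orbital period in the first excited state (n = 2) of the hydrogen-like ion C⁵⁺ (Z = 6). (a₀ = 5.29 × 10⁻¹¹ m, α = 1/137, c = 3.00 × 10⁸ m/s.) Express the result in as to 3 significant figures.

33.7 as

r = n²a₀/Z = 2²·5.29 × 10⁻¹¹/6 = 3.53 × 10⁻¹¹ m
v = Zαc/n = 6·0.00730·3.00 × 10⁸/2 = 6.57 × 10⁶ m/s
T = 2πr/v = 3.37 × 10⁻¹⁷ s = 33.7 as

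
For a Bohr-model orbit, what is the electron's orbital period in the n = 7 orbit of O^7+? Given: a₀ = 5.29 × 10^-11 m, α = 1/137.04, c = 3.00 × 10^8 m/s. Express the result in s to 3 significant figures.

8.14 × 10^-16 s

r = n²a₀/Z = 7²·5.29 × 10^-11/8 = 3.24 × 10^-10 m
v = Zαc/n = 8·0.00730·3.00 × 10^8/7 = 2.50 × 10^6 m/s
T = 2πr/v = 8.14 × 10^-16 s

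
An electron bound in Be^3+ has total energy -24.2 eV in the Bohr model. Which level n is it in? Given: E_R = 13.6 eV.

3

E_n = −E_R Z²/n² ⇒ n² = E_R Z²/(−E_n) = 13.6 × 4² / 24.2 ≈ 8.99
n = 3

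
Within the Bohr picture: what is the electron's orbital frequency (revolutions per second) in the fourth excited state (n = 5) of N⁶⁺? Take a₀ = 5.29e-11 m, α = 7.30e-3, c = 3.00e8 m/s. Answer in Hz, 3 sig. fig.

r = n²a₀/Z = 1.89e-10 m, v = Zαc/n = 3.07e6 m/s
f = v/(2πr) = 2.58e15 Hz

2.58e15 Hz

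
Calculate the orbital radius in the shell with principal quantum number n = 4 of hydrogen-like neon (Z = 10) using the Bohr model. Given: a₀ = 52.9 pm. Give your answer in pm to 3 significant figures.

r_n = n²a₀/Z = 4² × 52.9 / 10
    = 16 × 52.9 / 10 = 84.6 pm

84.6 pm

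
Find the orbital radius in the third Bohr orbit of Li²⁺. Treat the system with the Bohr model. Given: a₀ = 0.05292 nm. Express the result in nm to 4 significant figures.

0.1588 nm

r_n = n²a₀/Z = 3² × 0.05292 / 3
    = 9 × 0.05292 / 3 = 0.1588 nm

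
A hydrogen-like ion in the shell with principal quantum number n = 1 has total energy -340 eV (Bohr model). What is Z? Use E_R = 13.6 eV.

5

E_n = −E_R Z²/n² ⇒ Z² = −E_n n²/E_R = 340 × 1² / 13.6 ≈ 25.00
Z = 5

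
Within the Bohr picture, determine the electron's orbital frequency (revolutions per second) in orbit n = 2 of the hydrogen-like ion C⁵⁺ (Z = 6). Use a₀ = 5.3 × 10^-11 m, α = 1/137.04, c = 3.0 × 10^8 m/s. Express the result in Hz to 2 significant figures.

r = n²a₀/Z = 3.5 × 10^-11 m, v = Zαc/n = 6.6 × 10^6 m/s
f = v/(2πr) = 3.0 × 10^16 Hz

3.0 × 10^16 Hz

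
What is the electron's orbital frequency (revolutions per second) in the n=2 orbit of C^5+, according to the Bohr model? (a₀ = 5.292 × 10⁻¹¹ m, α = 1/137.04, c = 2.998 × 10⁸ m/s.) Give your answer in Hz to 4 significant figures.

r = n²a₀/Z = 3.528 × 10⁻¹¹ m, v = Zαc/n = 6.563 × 10⁶ m/s
f = v/(2πr) = 2.961 × 10¹⁶ Hz

2.961 × 10¹⁶ Hz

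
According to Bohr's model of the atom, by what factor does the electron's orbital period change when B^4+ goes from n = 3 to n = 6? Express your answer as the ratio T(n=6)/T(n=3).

8

T ∝ Z^-2 · n^3; with Z fixed, T ∝ n^3.
T(n=6)/T(n=3) = (6/3)^3 = 8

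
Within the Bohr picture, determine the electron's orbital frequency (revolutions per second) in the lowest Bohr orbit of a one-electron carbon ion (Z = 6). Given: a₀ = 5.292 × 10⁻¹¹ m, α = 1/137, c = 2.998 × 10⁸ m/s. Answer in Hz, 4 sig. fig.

r = n²a₀/Z = 8.820 × 10⁻¹² m, v = Zαc/n = 1.313 × 10⁷ m/s
f = v/(2πr) = 2.369 × 10¹⁷ Hz

2.369 × 10¹⁷ Hz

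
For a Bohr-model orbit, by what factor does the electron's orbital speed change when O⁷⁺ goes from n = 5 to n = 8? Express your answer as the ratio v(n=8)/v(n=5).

5/8

v ∝ Z^1 · n^-1; with Z fixed, v ∝ n^-1.
v(n=8)/v(n=5) = (8/5)^-1 = 5/8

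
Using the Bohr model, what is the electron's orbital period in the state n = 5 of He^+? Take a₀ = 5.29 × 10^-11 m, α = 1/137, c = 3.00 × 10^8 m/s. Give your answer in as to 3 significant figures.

4740 as

r = n²a₀/Z = 5²·5.29 × 10^-11/2 = 6.61 × 10^-10 m
v = Zαc/n = 2·0.00730·3.00 × 10^8/5 = 8.76 × 10^5 m/s
T = 2πr/v = 4.74 × 10^-15 s = 4740 as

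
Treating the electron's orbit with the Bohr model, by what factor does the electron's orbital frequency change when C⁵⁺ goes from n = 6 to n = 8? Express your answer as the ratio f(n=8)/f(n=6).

27/64

f ∝ Z^2 · n^-3; with Z fixed, f ∝ n^-3.
f(n=8)/f(n=6) = (8/6)^-3 = 27/64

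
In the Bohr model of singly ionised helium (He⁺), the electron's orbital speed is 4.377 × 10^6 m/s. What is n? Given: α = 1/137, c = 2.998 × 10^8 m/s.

1

v_n = Zαc/n ⇒ n = Zαc/v = 2 × 0.007299 × 2.998 × 10^8 / 4.377 × 10^6 ≈ 1.00
n = 1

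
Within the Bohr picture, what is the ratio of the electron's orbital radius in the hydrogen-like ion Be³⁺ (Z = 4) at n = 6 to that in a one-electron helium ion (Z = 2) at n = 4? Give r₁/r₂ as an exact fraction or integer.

r ∝ Z^-1 · n^2
r₁/r₂ = (4/2)^-1 · (6/4)^2 = 9/8

9/8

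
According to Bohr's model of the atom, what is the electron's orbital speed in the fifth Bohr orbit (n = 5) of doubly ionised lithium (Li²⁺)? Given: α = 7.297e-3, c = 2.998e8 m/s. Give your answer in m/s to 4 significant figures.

1.313e6 m/s

v_n = Zαc/n = 3 × 0.007297 × 2.998e8 / 5
    = 1.313e6 m/s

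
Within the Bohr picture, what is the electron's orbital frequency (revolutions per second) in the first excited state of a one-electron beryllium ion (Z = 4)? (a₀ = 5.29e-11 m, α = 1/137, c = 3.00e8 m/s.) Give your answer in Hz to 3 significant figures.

r = n²a₀/Z = 5.29e-11 m, v = Zαc/n = 4.38e6 m/s
f = v/(2πr) = 1.32e16 Hz

1.32e16 Hz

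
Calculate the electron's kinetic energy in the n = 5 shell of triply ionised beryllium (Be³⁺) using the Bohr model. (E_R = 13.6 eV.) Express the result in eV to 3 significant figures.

8.70 eV

For a Coulomb orbit the virial theorem gives K = −E_n.
E_n = −E_R·Z²/n², so K = E_R·Z²/n² = 13.6 × 4²/5² = 8.70 eV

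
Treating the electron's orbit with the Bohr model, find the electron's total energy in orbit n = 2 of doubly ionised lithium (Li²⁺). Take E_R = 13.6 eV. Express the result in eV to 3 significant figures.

E_n = −E_R·Z²/n² = −13.6 × 3²/2² = -30.6 eV

-30.6 eV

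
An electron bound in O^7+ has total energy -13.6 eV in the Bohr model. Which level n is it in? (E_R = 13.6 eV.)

8

E_n = −E_R Z²/n² ⇒ n² = E_R Z²/(−E_n) = 13.6 × 8² / 13.6 ≈ 64.00
n = 8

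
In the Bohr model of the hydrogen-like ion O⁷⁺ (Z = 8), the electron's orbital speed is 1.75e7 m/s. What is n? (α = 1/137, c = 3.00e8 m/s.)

v_n = Zαc/n ⇒ n = Zαc/v = 8 × 0.00730 × 3.00e8 / 1.75e7 ≈ 1.00
n = 1

1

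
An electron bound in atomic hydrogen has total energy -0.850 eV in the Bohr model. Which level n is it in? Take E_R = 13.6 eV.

E_n = −E_R Z²/n² ⇒ n² = E_R Z²/(−E_n) = 13.6 × 1² / 0.850 ≈ 16.00
n = 4

4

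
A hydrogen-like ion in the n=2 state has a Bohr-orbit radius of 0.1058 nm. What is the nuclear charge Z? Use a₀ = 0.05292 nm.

r_n = n²a₀/Z ⇒ Z = n²a₀/r = 2² × 0.05292 / 0.1058 ≈ 2.00
Z = 2

2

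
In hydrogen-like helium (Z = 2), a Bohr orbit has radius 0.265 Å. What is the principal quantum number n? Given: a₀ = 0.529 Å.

r_n = n²a₀/Z ⇒ n² = rZ/a₀ = 0.265 × 2 / 0.529 ≈ 1.00
n = 1

1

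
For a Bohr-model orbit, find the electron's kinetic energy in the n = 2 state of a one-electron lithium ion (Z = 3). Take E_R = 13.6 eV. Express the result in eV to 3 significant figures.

30.6 eV

For a Coulomb orbit the virial theorem gives K = −E_n.
E_n = −E_R·Z²/n², so K = E_R·Z²/n² = 13.6 × 3²/2² = 30.6 eV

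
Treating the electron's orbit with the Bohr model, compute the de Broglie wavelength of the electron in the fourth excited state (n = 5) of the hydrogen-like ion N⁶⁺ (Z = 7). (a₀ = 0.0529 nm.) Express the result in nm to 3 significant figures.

The Bohr quantisation condition is nλ = 2πr_n.
r_n = n²a₀/Z = 0.189 nm
λ = 2πr_n/n = 2π·0.189/5 = 0.237 nm

0.237 nm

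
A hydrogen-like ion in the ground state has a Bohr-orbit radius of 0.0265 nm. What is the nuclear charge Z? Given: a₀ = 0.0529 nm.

2

r_n = n²a₀/Z ⇒ Z = n²a₀/r = 1² × 0.0529 / 0.0265 ≈ 2.00
Z = 2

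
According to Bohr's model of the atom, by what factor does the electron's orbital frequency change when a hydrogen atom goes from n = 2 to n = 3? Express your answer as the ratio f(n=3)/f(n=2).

f ∝ Z^2 · n^-3; with Z fixed, f ∝ n^-3.
f(n=3)/f(n=2) = (3/2)^-3 = 8/27

8/27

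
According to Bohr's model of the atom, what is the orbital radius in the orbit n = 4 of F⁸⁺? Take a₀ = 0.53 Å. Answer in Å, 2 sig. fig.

r_n = n²a₀/Z = 4² × 0.53 / 9
    = 16 × 0.53 / 9 = 0.94 Å

0.94 Å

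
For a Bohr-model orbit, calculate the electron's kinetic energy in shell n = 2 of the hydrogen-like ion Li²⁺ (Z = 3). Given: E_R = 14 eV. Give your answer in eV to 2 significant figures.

For a Coulomb orbit the virial theorem gives K = −E_n.
E_n = −E_R·Z²/n², so K = E_R·Z²/n² = 14 × 3²/2² = 32 eV

32 eV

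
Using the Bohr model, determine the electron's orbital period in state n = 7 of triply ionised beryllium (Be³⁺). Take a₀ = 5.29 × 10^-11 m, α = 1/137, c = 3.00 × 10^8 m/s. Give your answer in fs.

3.25 fs

r = n²a₀/Z = 7²·5.29 × 10^-11/4 = 6.48 × 10^-10 m
v = Zαc/n = 4·0.00730·3.00 × 10^8/7 = 1.25 × 10^6 m/s
T = 2πr/v = 3.25 × 10^-15 s = 3.25 fs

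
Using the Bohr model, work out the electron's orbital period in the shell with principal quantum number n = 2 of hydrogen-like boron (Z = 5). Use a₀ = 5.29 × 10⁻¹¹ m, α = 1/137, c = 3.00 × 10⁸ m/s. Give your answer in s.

4.86 × 10⁻¹⁷ s

r = n²a₀/Z = 2²·5.29 × 10⁻¹¹/5 = 4.23 × 10⁻¹¹ m
v = Zαc/n = 5·0.00730·3.00 × 10⁸/2 = 5.47 × 10⁶ m/s
T = 2πr/v = 4.86 × 10⁻¹⁷ s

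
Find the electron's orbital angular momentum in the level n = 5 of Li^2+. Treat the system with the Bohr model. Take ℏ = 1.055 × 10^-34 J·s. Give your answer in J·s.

5.275 × 10^-34 J·s

L_n = nℏ = 5 × 1.055 × 10^-34 = 5.275 × 10^-34 J·s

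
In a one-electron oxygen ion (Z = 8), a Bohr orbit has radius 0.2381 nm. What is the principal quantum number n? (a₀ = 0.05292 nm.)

r_n = n²a₀/Z ⇒ n² = rZ/a₀ = 0.2381 × 8 / 0.05292 ≈ 35.99
n = 6

6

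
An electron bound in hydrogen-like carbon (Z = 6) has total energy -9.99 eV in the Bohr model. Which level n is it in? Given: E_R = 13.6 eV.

7

E_n = −E_R Z²/n² ⇒ n² = E_R Z²/(−E_n) = 13.6 × 6² / 9.99 ≈ 49.01
n = 7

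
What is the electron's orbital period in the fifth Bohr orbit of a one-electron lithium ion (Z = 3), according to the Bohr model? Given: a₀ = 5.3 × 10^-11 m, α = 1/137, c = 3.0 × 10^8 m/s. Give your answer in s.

2.1 × 10^-15 s

r = n²a₀/Z = 5²·5.3 × 10^-11/3 = 4.4 × 10^-10 m
v = Zαc/n = 3·0.0073·3.0 × 10^8/5 = 1.3 × 10^6 m/s
T = 2πr/v = 2.1 × 10^-15 s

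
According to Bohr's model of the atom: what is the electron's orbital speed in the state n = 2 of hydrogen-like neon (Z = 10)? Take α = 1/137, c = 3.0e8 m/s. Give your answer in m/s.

v_n = Zαc/n = 10 × 0.0073 × 3.0e8 / 2
    = 1.1e7 m/s

1.1e7 m/s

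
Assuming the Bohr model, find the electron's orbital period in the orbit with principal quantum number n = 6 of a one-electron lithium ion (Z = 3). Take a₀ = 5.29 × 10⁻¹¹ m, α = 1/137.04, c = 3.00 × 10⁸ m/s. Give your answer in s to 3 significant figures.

3.64 × 10⁻¹⁵ s

r = n²a₀/Z = 6²·5.29 × 10⁻¹¹/3 = 6.35 × 10⁻¹⁰ m
v = Zαc/n = 3·0.00730·3.00 × 10⁸/6 = 1.09 × 10⁶ m/s
T = 2πr/v = 3.64 × 10⁻¹⁵ s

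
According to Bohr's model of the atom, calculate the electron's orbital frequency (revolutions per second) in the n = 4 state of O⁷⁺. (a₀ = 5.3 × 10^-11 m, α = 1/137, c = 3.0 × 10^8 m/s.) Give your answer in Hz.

6.6 × 10^15 Hz

r = n²a₀/Z = 1.1 × 10^-10 m, v = Zαc/n = 4.4 × 10^6 m/s
f = v/(2πr) = 6.6 × 10^15 Hz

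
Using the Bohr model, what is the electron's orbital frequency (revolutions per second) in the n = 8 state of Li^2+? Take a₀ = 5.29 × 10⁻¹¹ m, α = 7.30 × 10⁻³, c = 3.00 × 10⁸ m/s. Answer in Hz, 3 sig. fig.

r = n²a₀/Z = 1.13 × 10⁻⁹ m, v = Zαc/n = 8.21 × 10⁵ m/s
f = v/(2πr) = 1.16 × 10¹⁴ Hz

1.16 × 10¹⁴ Hz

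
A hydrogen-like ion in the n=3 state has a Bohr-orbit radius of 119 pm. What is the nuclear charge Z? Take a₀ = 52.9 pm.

4

r_n = n²a₀/Z ⇒ Z = n²a₀/r = 3² × 52.9 / 119 ≈ 4.00
Z = 4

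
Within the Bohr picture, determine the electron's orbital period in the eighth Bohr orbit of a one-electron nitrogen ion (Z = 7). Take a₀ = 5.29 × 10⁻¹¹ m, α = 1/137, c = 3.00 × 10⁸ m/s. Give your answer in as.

r = n²a₀/Z = 8²·5.29 × 10⁻¹¹/7 = 4.84 × 10⁻¹⁰ m
v = Zαc/n = 7·0.00730·3.00 × 10⁸/8 = 1.92 × 10⁶ m/s
T = 2πr/v = 1.59 × 10⁻¹⁵ s = 1590 as

1590 as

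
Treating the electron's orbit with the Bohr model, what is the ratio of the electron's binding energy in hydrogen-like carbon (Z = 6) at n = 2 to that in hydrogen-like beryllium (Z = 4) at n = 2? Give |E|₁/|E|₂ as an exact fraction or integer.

|E| ∝ Z^2 · n^-2
|E|₁/|E|₂ = (6/4)^2 · (2/2)^-2 = 9/4

9/4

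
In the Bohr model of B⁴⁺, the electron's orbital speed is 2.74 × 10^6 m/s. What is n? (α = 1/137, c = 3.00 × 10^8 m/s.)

4

v_n = Zαc/n ⇒ n = Zαc/v = 5 × 0.00730 × 3.00 × 10^8 / 2.74 × 10^6 ≈ 4.00
n = 4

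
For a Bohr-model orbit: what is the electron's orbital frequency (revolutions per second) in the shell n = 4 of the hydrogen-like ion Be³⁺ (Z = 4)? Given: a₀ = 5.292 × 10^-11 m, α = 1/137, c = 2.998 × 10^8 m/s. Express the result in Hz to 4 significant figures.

1.645 × 10^15 Hz

r = n²a₀/Z = 2.117 × 10^-10 m, v = Zαc/n = 2.188 × 10^6 m/s
f = v/(2πr) = 1.645 × 10^15 Hz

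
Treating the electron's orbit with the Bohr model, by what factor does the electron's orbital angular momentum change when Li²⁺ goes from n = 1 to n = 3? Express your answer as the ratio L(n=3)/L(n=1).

3

L = nℏ depends only on n, so L ∝ n.
L(n=3)/L(n=1) = (3/1)^1 = 3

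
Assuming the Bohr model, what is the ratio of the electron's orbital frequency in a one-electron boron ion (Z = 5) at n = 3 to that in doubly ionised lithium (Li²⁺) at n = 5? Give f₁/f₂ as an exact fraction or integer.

f ∝ Z^2 · n^-3
f₁/f₂ = (5/3)^2 · (3/5)^-3 = 3125/243

3125/243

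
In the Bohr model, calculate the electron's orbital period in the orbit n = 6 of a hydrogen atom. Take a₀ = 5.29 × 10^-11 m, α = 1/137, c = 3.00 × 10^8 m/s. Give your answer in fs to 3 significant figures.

r = n²a₀/Z = 6²·5.29 × 10^-11/1 = 1.90 × 10^-9 m
v = Zαc/n = 1·0.00730·3.00 × 10^8/6 = 3.65 × 10^5 m/s
T = 2πr/v = 3.28 × 10^-14 s = 32.8 fs

32.8 fs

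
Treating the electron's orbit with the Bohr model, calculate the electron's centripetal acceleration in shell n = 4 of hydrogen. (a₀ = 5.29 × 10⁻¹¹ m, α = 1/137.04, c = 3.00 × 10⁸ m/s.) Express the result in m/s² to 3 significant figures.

r = n²a₀/Z = 8.46 × 10⁻¹⁰ m, v = Zαc/n = 5.47 × 10⁵ m/s
a = v²/r = (5.47 × 10⁵)² / 8.46 × 10⁻¹⁰ = 3.54 × 10²⁰ m/s²

3.54 × 10²⁰ m/s²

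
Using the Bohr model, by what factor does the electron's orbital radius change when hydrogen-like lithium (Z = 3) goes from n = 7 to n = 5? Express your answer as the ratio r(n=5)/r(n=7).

r ∝ Z^-1 · n^2; with Z fixed, r ∝ n^2.
r(n=5)/r(n=7) = (5/7)^2 = 25/49

25/49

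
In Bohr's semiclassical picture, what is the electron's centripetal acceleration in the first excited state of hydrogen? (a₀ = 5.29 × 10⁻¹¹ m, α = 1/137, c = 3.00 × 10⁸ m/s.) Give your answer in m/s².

r = n²a₀/Z = 2.12 × 10⁻¹⁰ m, v = Zαc/n = 1.09 × 10⁶ m/s
a = v²/r = (1.09 × 10⁶)² / 2.12 × 10⁻¹⁰ = 5.67 × 10²¹ m/s²

5.67 × 10²¹ m/s²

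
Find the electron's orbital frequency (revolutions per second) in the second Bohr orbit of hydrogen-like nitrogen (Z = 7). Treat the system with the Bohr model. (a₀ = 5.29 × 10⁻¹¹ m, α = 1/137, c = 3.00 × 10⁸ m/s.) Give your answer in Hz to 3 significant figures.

4.04 × 10¹⁶ Hz

r = n²a₀/Z = 3.02 × 10⁻¹¹ m, v = Zαc/n = 7.66 × 10⁶ m/s
f = v/(2πr) = 4.04 × 10¹⁶ Hz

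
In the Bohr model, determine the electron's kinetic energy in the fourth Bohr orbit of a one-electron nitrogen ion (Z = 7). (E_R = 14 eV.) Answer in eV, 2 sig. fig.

43 eV

For a Coulomb orbit the virial theorem gives K = −E_n.
E_n = −E_R·Z²/n², so K = E_R·Z²/n² = 14 × 7²/4² = 43 eV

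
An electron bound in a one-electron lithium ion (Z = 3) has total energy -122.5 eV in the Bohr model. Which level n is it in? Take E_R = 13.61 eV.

E_n = −E_R Z²/n² ⇒ n² = E_R Z²/(−E_n) = 13.61 × 3² / 122.5 ≈ 1.00
n = 1

1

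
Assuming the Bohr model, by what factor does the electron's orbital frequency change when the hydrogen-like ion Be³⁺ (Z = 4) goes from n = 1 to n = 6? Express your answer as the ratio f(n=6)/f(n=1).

1/216

f ∝ Z^2 · n^-3; with Z fixed, f ∝ n^-3.
f(n=6)/f(n=1) = (6/1)^-3 = 1/216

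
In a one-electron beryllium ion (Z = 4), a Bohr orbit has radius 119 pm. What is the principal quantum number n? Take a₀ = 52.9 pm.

r_n = n²a₀/Z ⇒ n² = rZ/a₀ = 119 × 4 / 52.9 ≈ 9.00
n = 3

3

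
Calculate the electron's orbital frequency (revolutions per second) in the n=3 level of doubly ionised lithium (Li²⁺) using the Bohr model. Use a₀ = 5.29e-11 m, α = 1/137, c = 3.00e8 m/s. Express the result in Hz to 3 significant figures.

r = n²a₀/Z = 1.59e-10 m, v = Zαc/n = 2.19e6 m/s
f = v/(2πr) = 2.20e15 Hz

2.20e15 Hz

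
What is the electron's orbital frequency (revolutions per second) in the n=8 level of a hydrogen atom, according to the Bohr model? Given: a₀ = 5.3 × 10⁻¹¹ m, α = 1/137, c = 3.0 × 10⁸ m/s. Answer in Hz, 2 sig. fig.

1.3 × 10¹³ Hz

r = n²a₀/Z = 3.4 × 10⁻⁹ m, v = Zαc/n = 2.7 × 10⁵ m/s
f = v/(2πr) = 1.3 × 10¹³ Hz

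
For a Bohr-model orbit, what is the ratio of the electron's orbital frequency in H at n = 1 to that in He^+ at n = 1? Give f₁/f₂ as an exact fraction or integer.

1/4

f ∝ Z^2 · n^-3
f₁/f₂ = (1/2)^2 · (1/1)^-3 = 1/4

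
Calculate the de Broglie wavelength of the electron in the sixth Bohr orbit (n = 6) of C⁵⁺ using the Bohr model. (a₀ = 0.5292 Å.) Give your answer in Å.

The Bohr quantisation condition is nλ = 2πr_n.
r_n = n²a₀/Z = 3.175 Å
λ = 2πr_n/n = 2π·3.175/6 = 3.325 Å

3.325 Å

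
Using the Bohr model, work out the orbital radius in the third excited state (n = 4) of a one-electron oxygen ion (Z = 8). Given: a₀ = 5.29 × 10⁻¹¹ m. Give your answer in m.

1.06 × 10⁻¹⁰ m

r_n = n²a₀/Z = 4² × 5.29 × 10⁻¹¹ / 8
    = 16 × 5.29 × 10⁻¹¹ / 8 = 1.06 × 10⁻¹⁰ m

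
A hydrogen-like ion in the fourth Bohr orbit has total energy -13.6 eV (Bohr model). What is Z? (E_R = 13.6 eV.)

4

E_n = −E_R Z²/n² ⇒ Z² = −E_n n²/E_R = 13.6 × 4² / 13.6 ≈ 16.00
Z = 4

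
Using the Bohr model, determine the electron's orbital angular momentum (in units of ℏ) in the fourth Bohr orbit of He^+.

4

L_n = nℏ, so L/ℏ = n = 4.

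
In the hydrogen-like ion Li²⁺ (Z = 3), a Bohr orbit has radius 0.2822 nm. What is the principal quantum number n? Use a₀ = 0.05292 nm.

4

r_n = n²a₀/Z ⇒ n² = rZ/a₀ = 0.2822 × 3 / 0.05292 ≈ 16.00
n = 4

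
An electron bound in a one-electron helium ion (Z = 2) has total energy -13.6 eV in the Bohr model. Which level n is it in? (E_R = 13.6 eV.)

E_n = −E_R Z²/n² ⇒ n² = E_R Z²/(−E_n) = 13.6 × 2² / 13.6 ≈ 4.00
n = 2

2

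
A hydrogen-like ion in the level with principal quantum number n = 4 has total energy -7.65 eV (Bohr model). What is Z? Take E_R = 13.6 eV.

E_n = −E_R Z²/n² ⇒ Z² = −E_n n²/E_R = 7.65 × 4² / 13.6 ≈ 9.00
Z = 3

3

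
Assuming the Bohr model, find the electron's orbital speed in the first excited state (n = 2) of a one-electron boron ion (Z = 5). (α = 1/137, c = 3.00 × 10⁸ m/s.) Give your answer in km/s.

v_n = Zαc/n = 5 × 0.00730 × 3.00 × 10⁸ / 2
    = 5470 km/s

5470 km/s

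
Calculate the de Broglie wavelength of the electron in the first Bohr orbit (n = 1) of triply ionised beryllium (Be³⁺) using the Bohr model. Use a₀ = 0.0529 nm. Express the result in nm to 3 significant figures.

0.0831 nm

The Bohr quantisation condition is nλ = 2πr_n.
r_n = n²a₀/Z = 0.0132 nm
λ = 2πr_n/n = 2π·0.0132/1 = 0.0831 nm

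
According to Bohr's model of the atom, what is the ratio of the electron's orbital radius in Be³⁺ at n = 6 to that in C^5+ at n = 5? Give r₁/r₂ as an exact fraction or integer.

r ∝ Z^-1 · n^2
r₁/r₂ = (4/6)^-1 · (6/5)^2 = 54/25

54/25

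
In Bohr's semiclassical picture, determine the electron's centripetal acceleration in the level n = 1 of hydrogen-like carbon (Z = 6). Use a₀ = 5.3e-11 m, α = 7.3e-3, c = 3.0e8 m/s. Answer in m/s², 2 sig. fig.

2.0e25 m/s²

r = n²a₀/Z = 8.8e-12 m, v = Zαc/n = 1.3e7 m/s
a = v²/r = (1.3e7)² / 8.8e-12 = 2.0e25 m/s²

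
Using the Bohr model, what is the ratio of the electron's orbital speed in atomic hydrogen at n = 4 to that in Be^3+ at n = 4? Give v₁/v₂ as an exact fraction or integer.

1/4

v ∝ Z^1 · n^-1
v₁/v₂ = (1/4)^1 · (4/4)^-1 = 1/4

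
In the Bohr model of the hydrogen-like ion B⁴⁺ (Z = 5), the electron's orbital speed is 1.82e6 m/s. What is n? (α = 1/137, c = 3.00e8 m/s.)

6

v_n = Zαc/n ⇒ n = Zαc/v = 5 × 0.00730 × 3.00e8 / 1.82e6 ≈ 6.02
n = 6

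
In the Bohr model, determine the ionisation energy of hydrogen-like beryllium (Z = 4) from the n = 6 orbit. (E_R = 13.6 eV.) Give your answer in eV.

E_n = −E_R·Z²/n² = −13.6 × 4²/6² eV = -6.04 eV
Ionisation energy = −E_n = 6.04 eV

6.04 eV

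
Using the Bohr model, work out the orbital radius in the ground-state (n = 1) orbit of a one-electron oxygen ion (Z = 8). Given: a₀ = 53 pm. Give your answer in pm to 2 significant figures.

r_n = n²a₀/Z = 1² × 53 / 8
    = 1 × 53 / 8 = 6.6 pm

6.6 pm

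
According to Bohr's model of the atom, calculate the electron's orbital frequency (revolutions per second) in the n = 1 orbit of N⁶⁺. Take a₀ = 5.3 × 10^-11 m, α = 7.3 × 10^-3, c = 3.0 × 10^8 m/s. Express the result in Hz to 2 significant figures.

3.2 × 10^17 Hz

r = n²a₀/Z = 7.6 × 10^-12 m, v = Zαc/n = 1.5 × 10^7 m/s
f = v/(2πr) = 3.2 × 10^17 Hz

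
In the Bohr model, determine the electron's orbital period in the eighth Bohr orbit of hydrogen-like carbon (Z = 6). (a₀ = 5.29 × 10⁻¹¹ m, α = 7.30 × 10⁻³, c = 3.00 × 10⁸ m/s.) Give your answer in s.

r = n²a₀/Z = 8²·5.29 × 10⁻¹¹/6 = 5.64 × 10⁻¹⁰ m
v = Zαc/n = 6·0.00730·3.00 × 10⁸/8 = 1.64 × 10⁶ m/s
T = 2πr/v = 2.16 × 10⁻¹⁵ s

2.16 × 10⁻¹⁵ s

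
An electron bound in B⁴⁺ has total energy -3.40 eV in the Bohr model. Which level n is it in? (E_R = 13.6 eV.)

E_n = −E_R Z²/n² ⇒ n² = E_R Z²/(−E_n) = 13.6 × 5² / 3.40 ≈ 100.00
n = 10

10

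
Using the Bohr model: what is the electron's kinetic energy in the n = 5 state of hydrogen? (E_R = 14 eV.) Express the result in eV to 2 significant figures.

For a Coulomb orbit the virial theorem gives K = −E_n.
E_n = −E_R·Z²/n², so K = E_R·Z²/n² = 14 × 1²/5² = 0.56 eV

0.56 eV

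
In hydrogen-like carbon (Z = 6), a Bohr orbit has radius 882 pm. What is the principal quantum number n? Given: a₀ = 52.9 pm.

10

r_n = n²a₀/Z ⇒ n² = rZ/a₀ = 882 × 6 / 52.9 ≈ 100.04
n = 10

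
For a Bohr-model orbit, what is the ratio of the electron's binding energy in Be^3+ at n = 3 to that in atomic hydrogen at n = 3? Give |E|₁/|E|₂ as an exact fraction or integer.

16

|E| ∝ Z^2 · n^-2
|E|₁/|E|₂ = (4/1)^2 · (3/3)^-2 = 16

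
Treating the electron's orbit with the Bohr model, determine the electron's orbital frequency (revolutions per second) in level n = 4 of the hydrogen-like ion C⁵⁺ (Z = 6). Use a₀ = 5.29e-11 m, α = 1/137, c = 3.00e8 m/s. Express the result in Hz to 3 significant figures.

3.71e15 Hz

r = n²a₀/Z = 1.41e-10 m, v = Zαc/n = 3.28e6 m/s
f = v/(2πr) = 3.71e15 Hz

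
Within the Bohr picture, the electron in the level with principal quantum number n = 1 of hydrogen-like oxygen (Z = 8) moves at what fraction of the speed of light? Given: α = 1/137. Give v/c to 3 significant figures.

v_n = Zαc/n, so v/c = Zα/n = 8 × 0.00730 / 1 = 0.0584

0.0584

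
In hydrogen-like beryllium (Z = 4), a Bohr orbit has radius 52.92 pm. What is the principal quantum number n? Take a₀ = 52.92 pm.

r_n = n²a₀/Z ⇒ n² = rZ/a₀ = 52.92 × 4 / 52.92 ≈ 4.00
n = 2

2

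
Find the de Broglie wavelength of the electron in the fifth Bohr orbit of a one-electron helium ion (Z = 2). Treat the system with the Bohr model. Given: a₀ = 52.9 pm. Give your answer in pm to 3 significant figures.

The Bohr quantisation condition is nλ = 2πr_n.
r_n = n²a₀/Z = 661 pm
λ = 2πr_n/n = 2π·661/5 = 831 pm

831 pm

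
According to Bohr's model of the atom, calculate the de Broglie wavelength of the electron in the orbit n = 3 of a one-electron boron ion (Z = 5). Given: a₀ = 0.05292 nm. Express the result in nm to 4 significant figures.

The Bohr quantisation condition is nλ = 2πr_n.
r_n = n²a₀/Z = 0.09526 nm
λ = 2πr_n/n = 2π·0.09526/3 = 0.1995 nm

0.1995 nm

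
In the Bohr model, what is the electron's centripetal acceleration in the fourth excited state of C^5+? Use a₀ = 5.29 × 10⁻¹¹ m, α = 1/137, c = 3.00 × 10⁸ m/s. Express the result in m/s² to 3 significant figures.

3.13 × 10²² m/s²

r = n²a₀/Z = 2.20 × 10⁻¹⁰ m, v = Zαc/n = 2.63 × 10⁶ m/s
a = v²/r = (2.63 × 10⁶)² / 2.20 × 10⁻¹⁰ = 3.13 × 10²² m/s²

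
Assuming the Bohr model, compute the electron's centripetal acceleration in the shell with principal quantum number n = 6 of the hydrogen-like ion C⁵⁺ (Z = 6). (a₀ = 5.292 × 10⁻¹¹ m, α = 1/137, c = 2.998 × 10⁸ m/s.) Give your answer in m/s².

r = n²a₀/Z = 3.175 × 10⁻¹⁰ m, v = Zαc/n = 2.188 × 10⁶ m/s
a = v²/r = (2.188 × 10⁶)² / 3.175 × 10⁻¹⁰ = 1.508 × 10²² m/s²

1.508 × 10²² m/s²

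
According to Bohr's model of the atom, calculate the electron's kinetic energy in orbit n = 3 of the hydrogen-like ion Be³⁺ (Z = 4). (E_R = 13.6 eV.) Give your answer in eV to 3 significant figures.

For a Coulomb orbit the virial theorem gives K = −E_n.
E_n = −E_R·Z²/n², so K = E_R·Z²/n² = 13.6 × 4²/3² = 24.2 eV

24.2 eV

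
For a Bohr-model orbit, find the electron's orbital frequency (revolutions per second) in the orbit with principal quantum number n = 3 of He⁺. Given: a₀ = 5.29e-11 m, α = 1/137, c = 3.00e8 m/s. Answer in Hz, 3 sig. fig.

9.76e14 Hz

r = n²a₀/Z = 2.38e-10 m, v = Zαc/n = 1.46e6 m/s
f = v/(2πr) = 9.76e14 Hz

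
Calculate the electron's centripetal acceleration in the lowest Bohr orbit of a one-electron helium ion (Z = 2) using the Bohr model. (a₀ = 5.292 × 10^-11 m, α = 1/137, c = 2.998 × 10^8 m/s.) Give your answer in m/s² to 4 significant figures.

r = n²a₀/Z = 2.646 × 10^-11 m, v = Zαc/n = 4.377 × 10^6 m/s
a = v²/r = (4.377 × 10^6)² / 2.646 × 10^-11 = 7.239 × 10^23 m/s²

7.239 × 10^23 m/s²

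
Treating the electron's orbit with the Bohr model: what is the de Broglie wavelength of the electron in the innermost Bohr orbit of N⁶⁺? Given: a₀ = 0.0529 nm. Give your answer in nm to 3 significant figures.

0.0475 nm

The Bohr quantisation condition is nλ = 2πr_n.
r_n = n²a₀/Z = 0.00756 nm
λ = 2πr_n/n = 2π·0.00756/1 = 0.0475 nm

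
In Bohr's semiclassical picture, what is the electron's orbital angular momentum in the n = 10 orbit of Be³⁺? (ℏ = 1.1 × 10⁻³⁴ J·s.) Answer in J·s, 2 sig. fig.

1.1 × 10⁻³³ J·s

L_n = nℏ = 10 × 1.1 × 10⁻³⁴ = 1.1 × 10⁻³³ J·s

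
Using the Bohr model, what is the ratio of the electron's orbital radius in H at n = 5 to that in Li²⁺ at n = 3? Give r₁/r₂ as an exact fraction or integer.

r ∝ Z^-1 · n^2
r₁/r₂ = (1/3)^-1 · (5/3)^2 = 25/3

25/3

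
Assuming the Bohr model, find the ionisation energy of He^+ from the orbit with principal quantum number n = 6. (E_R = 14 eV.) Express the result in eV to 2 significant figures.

1.6 eV

E_n = −E_R·Z²/n² = −14 × 2²/6² eV = -1.6 eV
Ionisation energy = −E_n = 1.6 eV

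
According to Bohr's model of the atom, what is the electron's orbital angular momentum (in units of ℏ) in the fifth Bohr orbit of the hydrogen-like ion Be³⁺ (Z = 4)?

L_n = nℏ, so L/ℏ = n = 5.

5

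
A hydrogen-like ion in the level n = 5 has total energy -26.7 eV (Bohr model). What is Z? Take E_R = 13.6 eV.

E_n = −E_R Z²/n² ⇒ Z² = −E_n n²/E_R = 26.7 × 5² / 13.6 ≈ 49.08
Z = 7

7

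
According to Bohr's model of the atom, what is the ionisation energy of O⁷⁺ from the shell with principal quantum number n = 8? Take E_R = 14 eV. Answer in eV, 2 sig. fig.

14 eV

E_n = −E_R·Z²/n² = −14 × 8²/8² eV = -14 eV
Ionisation energy = −E_n = 14 eV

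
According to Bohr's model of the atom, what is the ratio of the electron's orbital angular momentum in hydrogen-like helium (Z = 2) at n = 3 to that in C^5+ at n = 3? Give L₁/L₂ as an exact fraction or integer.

1

L = nℏ is independent of Z.
L₁/L₂ = n₁/n₂ = 3/3 = 1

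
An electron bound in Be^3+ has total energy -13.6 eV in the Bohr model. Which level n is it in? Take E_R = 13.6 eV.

E_n = −E_R Z²/n² ⇒ n² = E_R Z²/(−E_n) = 13.6 × 4² / 13.6 ≈ 16.00
n = 4

4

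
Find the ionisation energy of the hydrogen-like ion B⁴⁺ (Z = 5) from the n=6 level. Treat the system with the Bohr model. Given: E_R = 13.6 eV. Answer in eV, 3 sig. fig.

E_n = −E_R·Z²/n² = −13.6 × 5²/6² eV = -9.44 eV
Ionisation energy = −E_n = 9.44 eV

9.44 eV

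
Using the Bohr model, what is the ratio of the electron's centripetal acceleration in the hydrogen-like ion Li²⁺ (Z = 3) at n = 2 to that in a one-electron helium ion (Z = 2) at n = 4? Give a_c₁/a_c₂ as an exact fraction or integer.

a_c ∝ Z^3 · n^-4
a_c₁/a_c₂ = (3/2)^3 · (2/4)^-4 = 54

54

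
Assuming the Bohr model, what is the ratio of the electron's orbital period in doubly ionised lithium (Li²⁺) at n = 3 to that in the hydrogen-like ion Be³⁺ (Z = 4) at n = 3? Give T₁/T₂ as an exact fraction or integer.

16/9

T ∝ Z^-2 · n^3
T₁/T₂ = (3/4)^-2 · (3/3)^3 = 16/9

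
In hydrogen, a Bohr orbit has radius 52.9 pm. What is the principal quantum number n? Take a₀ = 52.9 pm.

r_n = n²a₀/Z ⇒ n² = rZ/a₀ = 52.9 × 1 / 52.9 ≈ 1.00
n = 1

1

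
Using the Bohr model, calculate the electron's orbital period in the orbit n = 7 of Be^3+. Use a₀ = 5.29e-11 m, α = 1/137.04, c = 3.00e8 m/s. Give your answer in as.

3250 as

r = n²a₀/Z = 7²·5.29e-11/4 = 6.48e-10 m
v = Zαc/n = 4·0.00730·3.00e8/7 = 1.25e6 m/s
T = 2πr/v = 3.25e-15 s = 3250 as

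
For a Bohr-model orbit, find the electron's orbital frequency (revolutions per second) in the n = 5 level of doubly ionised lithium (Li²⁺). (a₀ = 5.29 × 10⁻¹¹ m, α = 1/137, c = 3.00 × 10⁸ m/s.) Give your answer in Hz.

4.74 × 10¹⁴ Hz

r = n²a₀/Z = 4.41 × 10⁻¹⁰ m, v = Zαc/n = 1.31 × 10⁶ m/s
f = v/(2πr) = 4.74 × 10¹⁴ Hz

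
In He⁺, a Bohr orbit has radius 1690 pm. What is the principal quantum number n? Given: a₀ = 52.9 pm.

r_n = n²a₀/Z ⇒ n² = rZ/a₀ = 1690 × 2 / 52.9 ≈ 63.89
n = 8

8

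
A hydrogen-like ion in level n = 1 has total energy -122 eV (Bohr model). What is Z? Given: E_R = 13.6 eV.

3

E_n = −E_R Z²/n² ⇒ Z² = −E_n n²/E_R = 122 × 1² / 13.6 ≈ 8.97
Z = 3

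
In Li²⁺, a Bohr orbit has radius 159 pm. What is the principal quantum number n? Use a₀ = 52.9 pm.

r_n = n²a₀/Z ⇒ n² = rZ/a₀ = 159 × 3 / 52.9 ≈ 9.02
n = 3

3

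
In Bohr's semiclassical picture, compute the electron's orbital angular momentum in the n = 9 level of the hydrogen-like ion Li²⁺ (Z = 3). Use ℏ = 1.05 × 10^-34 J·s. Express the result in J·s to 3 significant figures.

L_n = nℏ = 9 × 1.05 × 10^-34 = 9.45 × 10^-34 J·s

9.45 × 10^-34 J·s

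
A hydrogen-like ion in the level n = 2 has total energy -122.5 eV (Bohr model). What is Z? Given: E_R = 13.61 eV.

6

E_n = −E_R Z²/n² ⇒ Z² = −E_n n²/E_R = 122.5 × 2² / 13.61 ≈ 36.00
Z = 6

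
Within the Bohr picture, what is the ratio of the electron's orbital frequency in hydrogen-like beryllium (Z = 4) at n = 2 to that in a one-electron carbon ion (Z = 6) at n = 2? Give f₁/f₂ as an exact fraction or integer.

f ∝ Z^2 · n^-3
f₁/f₂ = (4/6)^2 · (2/2)^-3 = 4/9

4/9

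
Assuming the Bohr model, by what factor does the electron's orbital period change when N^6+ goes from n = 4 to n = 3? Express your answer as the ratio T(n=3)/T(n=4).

T ∝ Z^-2 · n^3; with Z fixed, T ∝ n^3.
T(n=3)/T(n=4) = (3/4)^3 = 27/64

27/64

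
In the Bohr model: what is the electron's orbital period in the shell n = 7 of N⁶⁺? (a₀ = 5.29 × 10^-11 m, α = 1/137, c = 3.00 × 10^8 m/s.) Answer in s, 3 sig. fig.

1.06 × 10^-15 s

r = n²a₀/Z = 7²·5.29 × 10^-11/7 = 3.70 × 10^-10 m
v = Zαc/n = 7·0.00730·3.00 × 10^8/7 = 2.19 × 10^6 m/s
T = 2πr/v = 1.06 × 10^-15 s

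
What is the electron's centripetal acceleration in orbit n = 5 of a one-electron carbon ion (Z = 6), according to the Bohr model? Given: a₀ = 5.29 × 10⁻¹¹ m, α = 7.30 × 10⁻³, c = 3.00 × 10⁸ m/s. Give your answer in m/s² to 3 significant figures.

r = n²a₀/Z = 2.20 × 10⁻¹⁰ m, v = Zαc/n = 2.63 × 10⁶ m/s
a = v²/r = (2.63 × 10⁶)² / 2.20 × 10⁻¹⁰ = 3.13 × 10²² m/s²

3.13 × 10²² m/s²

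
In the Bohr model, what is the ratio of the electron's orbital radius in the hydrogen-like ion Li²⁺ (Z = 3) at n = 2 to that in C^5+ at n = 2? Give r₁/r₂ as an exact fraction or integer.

2

r ∝ Z^-1 · n^2
r₁/r₂ = (3/6)^-1 · (2/2)^2 = 2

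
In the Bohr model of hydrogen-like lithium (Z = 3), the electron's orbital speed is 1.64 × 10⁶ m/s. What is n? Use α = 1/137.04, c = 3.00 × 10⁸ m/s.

4

v_n = Zαc/n ⇒ n = Zαc/v = 3 × 0.00730 × 3.00 × 10⁸ / 1.64 × 10⁶ ≈ 4.00
n = 4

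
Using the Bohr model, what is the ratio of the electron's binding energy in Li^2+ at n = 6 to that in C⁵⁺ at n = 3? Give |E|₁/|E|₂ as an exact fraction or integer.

1/16

|E| ∝ Z^2 · n^-2
|E|₁/|E|₂ = (3/6)^2 · (6/3)^-2 = 1/16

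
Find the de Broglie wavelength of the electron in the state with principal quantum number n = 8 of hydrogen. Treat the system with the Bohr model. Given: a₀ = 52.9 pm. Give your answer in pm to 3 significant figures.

2660 pm

The Bohr quantisation condition is nλ = 2πr_n.
r_n = n²a₀/Z = 3390 pm
λ = 2πr_n/n = 2π·3390/8 = 2660 pm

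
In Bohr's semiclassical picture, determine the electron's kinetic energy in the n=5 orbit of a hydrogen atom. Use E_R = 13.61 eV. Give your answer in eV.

For a Coulomb orbit the virial theorem gives K = −E_n.
E_n = −E_R·Z²/n², so K = E_R·Z²/n² = 13.61 × 1²/5² = 0.5444 eV

0.5444 eV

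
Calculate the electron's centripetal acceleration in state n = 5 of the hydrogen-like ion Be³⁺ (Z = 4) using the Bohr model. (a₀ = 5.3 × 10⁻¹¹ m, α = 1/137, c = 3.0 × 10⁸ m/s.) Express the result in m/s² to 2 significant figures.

9.3 × 10²¹ m/s²

r = n²a₀/Z = 3.3 × 10⁻¹⁰ m, v = Zαc/n = 1.8 × 10⁶ m/s
a = v²/r = (1.8 × 10⁶)² / 3.3 × 10⁻¹⁰ = 9.3 × 10²¹ m/s²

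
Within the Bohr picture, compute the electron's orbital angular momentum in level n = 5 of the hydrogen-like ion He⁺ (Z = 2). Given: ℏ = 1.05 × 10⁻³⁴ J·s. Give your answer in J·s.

L_n = nℏ = 5 × 1.05 × 10⁻³⁴ = 5.25 × 10⁻³⁴ J·s

5.25 × 10⁻³⁴ J·s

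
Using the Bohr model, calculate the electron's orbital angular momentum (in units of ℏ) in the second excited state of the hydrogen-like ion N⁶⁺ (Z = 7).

3

L_n = nℏ, so L/ℏ = n = 3.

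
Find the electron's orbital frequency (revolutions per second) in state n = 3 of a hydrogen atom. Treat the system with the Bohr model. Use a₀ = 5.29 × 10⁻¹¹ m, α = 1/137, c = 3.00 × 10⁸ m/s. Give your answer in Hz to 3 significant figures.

2.44 × 10¹⁴ Hz

r = n²a₀/Z = 4.76 × 10⁻¹⁰ m, v = Zαc/n = 7.30 × 10⁵ m/s
f = v/(2πr) = 2.44 × 10¹⁴ Hz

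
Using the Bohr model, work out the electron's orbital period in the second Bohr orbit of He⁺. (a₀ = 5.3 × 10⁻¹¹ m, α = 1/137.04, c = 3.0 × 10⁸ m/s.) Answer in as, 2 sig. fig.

r = n²a₀/Z = 2²·5.3 × 10⁻¹¹/2 = 1.1 × 10⁻¹⁰ m
v = Zαc/n = 2·0.0073·3.0 × 10⁸/2 = 2.2 × 10⁶ m/s
T = 2πr/v = 3.0 × 10⁻¹⁶ s = 300 as

300 as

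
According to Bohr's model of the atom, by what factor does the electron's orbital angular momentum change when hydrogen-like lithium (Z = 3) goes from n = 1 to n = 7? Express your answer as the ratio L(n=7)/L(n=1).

7

L = nℏ depends only on n, so L ∝ n.
L(n=7)/L(n=1) = (7/1)^1 = 7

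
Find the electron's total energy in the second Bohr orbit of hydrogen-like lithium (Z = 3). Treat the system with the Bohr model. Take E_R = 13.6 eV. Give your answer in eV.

-30.6 eV

E_n = −E_R·Z²/n² = −13.6 × 3²/2² = -30.6 eV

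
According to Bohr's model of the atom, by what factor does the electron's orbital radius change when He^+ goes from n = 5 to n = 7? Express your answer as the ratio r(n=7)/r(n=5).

r ∝ Z^-1 · n^2; with Z fixed, r ∝ n^2.
r(n=7)/r(n=5) = (7/5)^2 = 49/25

49/25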